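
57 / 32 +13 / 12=275 / 96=2.86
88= 88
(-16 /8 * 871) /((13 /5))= -670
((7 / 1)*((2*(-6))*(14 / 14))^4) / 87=48384 / 29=1668.41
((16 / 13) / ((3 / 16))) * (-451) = -115456 / 39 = -2960.41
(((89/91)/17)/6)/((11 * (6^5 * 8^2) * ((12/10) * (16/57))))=8455/1625999671296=0.00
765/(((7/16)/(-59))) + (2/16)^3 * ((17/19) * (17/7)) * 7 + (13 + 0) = -103152.68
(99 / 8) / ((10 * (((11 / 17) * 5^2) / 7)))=1071 / 2000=0.54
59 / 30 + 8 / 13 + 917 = 358637 / 390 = 919.58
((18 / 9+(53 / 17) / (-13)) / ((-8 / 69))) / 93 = -8947 / 54808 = -0.16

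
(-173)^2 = 29929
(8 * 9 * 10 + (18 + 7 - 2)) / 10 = 74.30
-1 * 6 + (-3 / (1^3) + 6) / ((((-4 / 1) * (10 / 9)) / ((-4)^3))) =37.20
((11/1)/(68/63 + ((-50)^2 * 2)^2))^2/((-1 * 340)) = -480249/843412572828001572160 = -0.00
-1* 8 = -8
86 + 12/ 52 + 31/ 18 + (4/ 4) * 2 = 21049/ 234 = 89.95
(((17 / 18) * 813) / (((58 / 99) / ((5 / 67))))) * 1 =760155 / 7772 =97.81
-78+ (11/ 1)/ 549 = -42811/ 549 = -77.98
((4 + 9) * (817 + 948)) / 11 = 22945 / 11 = 2085.91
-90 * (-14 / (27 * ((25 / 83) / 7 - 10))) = -16268 / 3471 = -4.69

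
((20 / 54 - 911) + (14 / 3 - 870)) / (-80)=22.20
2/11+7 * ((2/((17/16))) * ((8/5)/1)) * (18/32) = 12.04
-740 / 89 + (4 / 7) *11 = -1264 / 623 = -2.03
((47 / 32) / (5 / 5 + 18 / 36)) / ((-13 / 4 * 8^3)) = -47 / 79872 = -0.00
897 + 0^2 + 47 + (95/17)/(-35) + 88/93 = 10455953/11067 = 944.79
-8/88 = -1/11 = -0.09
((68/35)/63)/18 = 0.00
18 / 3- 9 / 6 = 9 / 2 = 4.50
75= 75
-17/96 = -0.18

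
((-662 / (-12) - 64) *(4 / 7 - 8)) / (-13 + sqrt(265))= 8957 / 1008 + 689 *sqrt(265) / 1008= 20.01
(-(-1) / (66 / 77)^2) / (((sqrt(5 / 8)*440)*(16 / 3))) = 49*sqrt(10) / 211200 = 0.00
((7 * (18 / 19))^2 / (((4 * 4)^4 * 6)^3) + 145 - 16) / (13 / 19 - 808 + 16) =-0.16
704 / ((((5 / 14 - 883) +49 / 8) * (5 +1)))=-19712 / 147255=-0.13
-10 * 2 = -20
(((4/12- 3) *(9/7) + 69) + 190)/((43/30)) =53670/301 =178.31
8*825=6600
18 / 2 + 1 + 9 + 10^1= 29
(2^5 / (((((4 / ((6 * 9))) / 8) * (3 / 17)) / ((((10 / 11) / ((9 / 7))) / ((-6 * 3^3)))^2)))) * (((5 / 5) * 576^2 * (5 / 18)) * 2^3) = 218365952000 / 793881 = 275061.32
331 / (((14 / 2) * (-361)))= -331 / 2527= -0.13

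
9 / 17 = 0.53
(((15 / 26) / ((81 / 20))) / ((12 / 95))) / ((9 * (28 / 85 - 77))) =-10625 / 6501222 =-0.00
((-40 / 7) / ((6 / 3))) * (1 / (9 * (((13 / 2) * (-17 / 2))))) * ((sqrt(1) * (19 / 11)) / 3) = 1520 / 459459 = 0.00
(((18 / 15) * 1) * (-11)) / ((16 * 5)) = -33 / 200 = -0.16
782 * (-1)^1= -782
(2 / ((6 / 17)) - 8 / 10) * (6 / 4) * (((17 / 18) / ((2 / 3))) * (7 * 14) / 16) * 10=60809 / 96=633.43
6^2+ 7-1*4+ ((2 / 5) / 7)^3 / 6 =5016379 / 128625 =39.00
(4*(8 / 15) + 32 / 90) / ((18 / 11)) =616 / 405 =1.52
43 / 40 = 1.08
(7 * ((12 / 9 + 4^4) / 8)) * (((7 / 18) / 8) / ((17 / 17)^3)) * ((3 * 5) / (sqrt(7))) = 6755 * sqrt(7) / 288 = 62.06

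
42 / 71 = 0.59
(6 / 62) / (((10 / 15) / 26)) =3.77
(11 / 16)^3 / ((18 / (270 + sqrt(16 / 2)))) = 4.93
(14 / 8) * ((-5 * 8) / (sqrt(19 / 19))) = -70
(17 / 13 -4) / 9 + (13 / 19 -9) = -19151 / 2223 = -8.61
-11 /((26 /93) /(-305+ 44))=267003 /26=10269.35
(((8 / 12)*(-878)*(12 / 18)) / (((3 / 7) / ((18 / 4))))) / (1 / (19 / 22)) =-116774 / 33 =-3538.61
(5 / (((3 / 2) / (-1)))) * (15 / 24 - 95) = 3775 / 12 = 314.58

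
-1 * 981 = -981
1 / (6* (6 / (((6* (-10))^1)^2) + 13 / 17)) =0.22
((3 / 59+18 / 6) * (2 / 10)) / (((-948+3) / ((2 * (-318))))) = 848 / 2065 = 0.41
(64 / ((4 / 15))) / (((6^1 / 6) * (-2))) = -120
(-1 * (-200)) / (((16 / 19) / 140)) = 33250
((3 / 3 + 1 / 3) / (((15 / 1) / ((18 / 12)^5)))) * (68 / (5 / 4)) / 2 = 459 / 25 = 18.36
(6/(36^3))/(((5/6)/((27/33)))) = 1/7920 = 0.00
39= 39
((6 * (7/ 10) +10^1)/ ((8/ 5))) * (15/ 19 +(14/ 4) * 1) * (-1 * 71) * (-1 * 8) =821683/ 38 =21623.24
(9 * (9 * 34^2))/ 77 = 93636/ 77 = 1216.05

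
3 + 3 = 6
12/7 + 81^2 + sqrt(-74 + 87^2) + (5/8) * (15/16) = sqrt(7495) + 5880717/896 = 6649.87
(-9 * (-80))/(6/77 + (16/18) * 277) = 249480/85343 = 2.92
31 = 31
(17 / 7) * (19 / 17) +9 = 82 / 7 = 11.71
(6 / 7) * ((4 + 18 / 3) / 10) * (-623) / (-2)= 267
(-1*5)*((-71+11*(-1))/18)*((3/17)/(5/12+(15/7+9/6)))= 5740/5797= 0.99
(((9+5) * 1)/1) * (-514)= -7196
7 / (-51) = -7 / 51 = -0.14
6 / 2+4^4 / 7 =277 / 7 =39.57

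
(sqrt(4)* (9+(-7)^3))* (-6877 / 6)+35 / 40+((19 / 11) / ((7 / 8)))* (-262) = 1413947329 / 1848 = 765123.01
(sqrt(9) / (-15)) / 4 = -0.05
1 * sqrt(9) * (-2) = -6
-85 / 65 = -17 / 13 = -1.31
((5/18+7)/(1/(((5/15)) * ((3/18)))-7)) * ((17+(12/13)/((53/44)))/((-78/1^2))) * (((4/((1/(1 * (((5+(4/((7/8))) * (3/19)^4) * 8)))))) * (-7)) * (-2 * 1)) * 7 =-819663110136304/346683703509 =-2364.30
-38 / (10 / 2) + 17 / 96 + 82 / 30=-4.69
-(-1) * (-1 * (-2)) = 2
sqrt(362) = 19.03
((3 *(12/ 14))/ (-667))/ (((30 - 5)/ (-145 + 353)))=-0.03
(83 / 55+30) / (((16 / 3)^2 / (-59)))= -920223 / 14080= -65.36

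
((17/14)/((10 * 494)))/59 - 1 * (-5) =20402217/4080440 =5.00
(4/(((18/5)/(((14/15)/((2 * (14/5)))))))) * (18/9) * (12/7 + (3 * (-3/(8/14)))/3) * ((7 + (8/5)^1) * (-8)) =1892/21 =90.10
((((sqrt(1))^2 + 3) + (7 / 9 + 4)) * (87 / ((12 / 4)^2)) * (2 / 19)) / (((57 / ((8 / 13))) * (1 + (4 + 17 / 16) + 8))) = 0.01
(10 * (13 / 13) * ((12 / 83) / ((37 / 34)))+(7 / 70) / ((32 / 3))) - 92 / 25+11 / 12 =-21011549 / 14740800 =-1.43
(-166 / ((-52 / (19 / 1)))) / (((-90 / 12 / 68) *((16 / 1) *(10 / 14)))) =-187663 / 3900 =-48.12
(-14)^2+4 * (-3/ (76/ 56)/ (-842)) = 1567888/ 7999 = 196.01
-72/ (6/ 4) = -48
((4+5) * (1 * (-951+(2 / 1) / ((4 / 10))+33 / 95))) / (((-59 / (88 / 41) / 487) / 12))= 415805882976 / 229805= 1809385.71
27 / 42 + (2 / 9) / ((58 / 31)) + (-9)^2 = 298757 / 3654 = 81.76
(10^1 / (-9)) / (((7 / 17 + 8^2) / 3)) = -34 / 657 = -0.05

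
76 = 76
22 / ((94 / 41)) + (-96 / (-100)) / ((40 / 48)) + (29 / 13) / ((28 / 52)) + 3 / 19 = 11758519 / 781375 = 15.05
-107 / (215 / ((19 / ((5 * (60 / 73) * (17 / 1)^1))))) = -148409 / 1096500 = -0.14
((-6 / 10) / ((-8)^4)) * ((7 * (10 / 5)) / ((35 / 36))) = -27 / 12800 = -0.00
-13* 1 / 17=-13 / 17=-0.76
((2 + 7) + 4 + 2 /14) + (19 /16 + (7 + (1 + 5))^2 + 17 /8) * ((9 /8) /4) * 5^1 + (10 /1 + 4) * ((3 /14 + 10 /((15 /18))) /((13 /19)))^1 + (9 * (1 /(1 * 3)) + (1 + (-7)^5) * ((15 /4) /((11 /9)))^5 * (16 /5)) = -109718402896201591 /7503688192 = -14621929.92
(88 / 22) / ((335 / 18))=72 / 335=0.21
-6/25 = -0.24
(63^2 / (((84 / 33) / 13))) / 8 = 81081 / 32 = 2533.78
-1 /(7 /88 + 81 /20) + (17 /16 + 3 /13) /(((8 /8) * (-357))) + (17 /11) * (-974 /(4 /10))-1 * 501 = -6329070143255 /1484154672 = -4264.43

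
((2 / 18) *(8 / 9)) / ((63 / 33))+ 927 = 1576915 / 1701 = 927.05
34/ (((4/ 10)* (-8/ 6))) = -255/ 4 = -63.75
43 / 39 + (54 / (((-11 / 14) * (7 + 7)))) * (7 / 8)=-5479 / 1716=-3.19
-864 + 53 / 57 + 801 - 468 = -30214 / 57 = -530.07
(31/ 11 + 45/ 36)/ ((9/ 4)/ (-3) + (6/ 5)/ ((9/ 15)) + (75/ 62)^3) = 10665178/ 7917635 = 1.35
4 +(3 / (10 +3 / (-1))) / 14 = 395 / 98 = 4.03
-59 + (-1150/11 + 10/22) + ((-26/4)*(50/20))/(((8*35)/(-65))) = -392561/2464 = -159.32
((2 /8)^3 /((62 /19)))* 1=19 /3968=0.00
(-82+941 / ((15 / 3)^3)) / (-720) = 3103 / 30000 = 0.10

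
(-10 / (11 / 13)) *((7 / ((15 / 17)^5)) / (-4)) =38.67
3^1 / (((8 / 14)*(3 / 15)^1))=105 / 4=26.25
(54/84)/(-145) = -9/2030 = -0.00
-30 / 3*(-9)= 90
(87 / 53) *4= 348 / 53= 6.57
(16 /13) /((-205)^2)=16 /546325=0.00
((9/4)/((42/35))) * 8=15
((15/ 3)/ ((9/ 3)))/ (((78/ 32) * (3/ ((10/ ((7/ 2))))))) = 1600/ 2457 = 0.65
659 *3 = 1977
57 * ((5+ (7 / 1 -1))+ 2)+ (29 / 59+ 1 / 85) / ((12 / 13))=11156548 / 15045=741.55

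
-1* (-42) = 42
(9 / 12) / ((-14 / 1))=-3 / 56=-0.05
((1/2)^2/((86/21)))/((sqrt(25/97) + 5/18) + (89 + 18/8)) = 12081447/18113303230 - 3402 * sqrt(97)/9056651615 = 0.00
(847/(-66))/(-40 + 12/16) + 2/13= 2944/6123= 0.48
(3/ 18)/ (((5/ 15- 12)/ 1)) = -1/ 70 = -0.01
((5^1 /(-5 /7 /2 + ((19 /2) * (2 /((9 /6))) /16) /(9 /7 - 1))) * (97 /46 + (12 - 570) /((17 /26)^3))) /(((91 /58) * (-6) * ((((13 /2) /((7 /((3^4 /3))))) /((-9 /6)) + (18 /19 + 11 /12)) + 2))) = -834341686271520 /24433365504613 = -34.15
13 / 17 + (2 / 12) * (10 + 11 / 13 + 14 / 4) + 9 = 32237 / 2652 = 12.16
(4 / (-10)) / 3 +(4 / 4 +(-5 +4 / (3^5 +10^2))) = -21206 / 5145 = -4.12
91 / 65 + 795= 3982 / 5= 796.40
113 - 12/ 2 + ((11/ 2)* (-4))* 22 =-377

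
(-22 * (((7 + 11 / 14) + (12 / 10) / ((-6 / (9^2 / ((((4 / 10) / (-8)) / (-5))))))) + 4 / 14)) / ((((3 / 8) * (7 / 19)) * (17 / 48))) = 603712384 / 833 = 724744.76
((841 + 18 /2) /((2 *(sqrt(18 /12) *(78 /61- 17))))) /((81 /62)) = -1607350 *sqrt(6) /233037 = -16.90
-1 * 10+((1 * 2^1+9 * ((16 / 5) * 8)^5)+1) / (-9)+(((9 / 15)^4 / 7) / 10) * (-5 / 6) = -2886220735817 / 262500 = -10995126.61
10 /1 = 10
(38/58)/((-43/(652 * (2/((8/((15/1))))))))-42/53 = -2514489/66091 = -38.05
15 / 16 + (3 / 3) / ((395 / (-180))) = 609 / 1264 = 0.48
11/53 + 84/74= 2633/1961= 1.34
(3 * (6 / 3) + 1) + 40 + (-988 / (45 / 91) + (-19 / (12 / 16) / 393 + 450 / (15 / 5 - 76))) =-842244949 / 430335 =-1957.18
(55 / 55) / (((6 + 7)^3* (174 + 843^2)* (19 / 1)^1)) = 1 / 29671884489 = 0.00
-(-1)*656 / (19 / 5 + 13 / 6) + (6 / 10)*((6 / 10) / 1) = 493611 / 4475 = 110.30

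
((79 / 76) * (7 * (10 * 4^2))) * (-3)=-66360 / 19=-3492.63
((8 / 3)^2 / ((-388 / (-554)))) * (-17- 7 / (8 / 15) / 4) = -179773 / 873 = -205.93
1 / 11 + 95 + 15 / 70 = 14677 / 154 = 95.31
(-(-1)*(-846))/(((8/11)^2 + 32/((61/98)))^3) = -170092820745243/28170230038528000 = -0.01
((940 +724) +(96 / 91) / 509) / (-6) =-38537456 / 138957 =-277.33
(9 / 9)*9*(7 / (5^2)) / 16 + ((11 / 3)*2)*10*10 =880189 / 1200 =733.49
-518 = -518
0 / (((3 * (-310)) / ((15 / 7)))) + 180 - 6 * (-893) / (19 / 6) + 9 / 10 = 18729 / 10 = 1872.90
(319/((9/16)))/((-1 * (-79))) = 5104/711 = 7.18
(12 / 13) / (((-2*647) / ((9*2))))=-108 / 8411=-0.01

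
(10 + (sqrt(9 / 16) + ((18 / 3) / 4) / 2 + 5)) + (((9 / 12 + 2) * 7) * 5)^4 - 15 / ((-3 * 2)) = 21970655489 / 256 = 85822873.00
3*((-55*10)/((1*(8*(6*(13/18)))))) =-2475/52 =-47.60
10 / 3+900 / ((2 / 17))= 22960 / 3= 7653.33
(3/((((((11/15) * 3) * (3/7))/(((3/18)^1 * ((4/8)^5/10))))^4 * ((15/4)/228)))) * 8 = 0.00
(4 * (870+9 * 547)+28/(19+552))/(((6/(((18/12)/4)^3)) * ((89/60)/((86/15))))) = 640061235/813104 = 787.18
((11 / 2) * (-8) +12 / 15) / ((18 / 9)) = -21.60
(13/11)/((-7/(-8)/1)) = 104/77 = 1.35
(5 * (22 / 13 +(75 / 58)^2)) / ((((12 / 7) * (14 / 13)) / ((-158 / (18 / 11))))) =-639292885 / 726624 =-879.81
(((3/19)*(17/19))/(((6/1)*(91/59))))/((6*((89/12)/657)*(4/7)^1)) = 658971/1670708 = 0.39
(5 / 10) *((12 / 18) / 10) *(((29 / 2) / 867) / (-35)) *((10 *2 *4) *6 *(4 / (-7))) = 0.00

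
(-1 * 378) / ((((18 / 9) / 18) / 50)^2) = -76545000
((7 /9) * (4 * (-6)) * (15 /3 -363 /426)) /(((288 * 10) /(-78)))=53599 /25560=2.10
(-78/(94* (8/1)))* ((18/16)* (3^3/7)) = -9477/21056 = -0.45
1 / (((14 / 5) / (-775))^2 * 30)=3003125 / 1176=2553.68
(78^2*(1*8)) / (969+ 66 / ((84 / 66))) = 18928 / 397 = 47.68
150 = 150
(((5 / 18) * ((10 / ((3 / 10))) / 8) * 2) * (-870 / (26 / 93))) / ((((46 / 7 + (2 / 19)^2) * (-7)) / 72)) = 1217021250 / 108121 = 11256.10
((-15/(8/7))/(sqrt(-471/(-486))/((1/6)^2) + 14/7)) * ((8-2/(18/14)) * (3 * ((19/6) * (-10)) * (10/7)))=-68875/3756 + 68875 * sqrt(314)/3756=306.60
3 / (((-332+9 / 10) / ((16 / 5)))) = -96 / 3311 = -0.03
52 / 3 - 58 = -122 / 3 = -40.67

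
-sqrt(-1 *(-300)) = -17.32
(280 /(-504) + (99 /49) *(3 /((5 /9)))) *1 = 22832 /2205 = 10.35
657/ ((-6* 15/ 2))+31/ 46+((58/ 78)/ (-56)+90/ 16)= -8.31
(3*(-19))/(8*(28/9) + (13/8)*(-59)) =216/269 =0.80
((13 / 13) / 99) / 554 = 1 / 54846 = 0.00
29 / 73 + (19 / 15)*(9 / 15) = 2112 / 1825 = 1.16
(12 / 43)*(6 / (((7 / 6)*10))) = 216 / 1505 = 0.14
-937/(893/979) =-917323/893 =-1027.24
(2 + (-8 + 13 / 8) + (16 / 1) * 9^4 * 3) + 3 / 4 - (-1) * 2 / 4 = 2519399 / 8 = 314924.88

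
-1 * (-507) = 507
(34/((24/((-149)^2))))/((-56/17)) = -6416089/672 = -9547.75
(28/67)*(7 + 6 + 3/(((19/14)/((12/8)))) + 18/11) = 1568/209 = 7.50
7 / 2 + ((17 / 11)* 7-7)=161 / 22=7.32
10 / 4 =5 / 2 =2.50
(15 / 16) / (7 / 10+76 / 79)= 5925 / 10504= 0.56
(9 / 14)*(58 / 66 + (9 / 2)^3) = 59.15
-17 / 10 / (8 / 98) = -20.82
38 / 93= 0.41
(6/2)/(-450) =-1/150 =-0.01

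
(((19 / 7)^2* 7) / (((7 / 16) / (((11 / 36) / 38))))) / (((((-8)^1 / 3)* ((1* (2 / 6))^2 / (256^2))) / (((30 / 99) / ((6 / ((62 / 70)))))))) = -9650176 / 1029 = -9378.21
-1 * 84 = -84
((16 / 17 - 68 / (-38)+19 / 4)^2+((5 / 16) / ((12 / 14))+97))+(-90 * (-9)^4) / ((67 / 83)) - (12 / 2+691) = -491235312392125 / 671044128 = -732046.21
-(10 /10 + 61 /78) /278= -1 /156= -0.01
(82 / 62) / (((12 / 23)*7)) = 943 / 2604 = 0.36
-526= -526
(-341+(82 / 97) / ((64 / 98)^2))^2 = 283483996542289 / 2466512896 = 114933.11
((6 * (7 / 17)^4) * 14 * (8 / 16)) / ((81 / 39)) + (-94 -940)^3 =-830997679399474 / 751689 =-1105507303.42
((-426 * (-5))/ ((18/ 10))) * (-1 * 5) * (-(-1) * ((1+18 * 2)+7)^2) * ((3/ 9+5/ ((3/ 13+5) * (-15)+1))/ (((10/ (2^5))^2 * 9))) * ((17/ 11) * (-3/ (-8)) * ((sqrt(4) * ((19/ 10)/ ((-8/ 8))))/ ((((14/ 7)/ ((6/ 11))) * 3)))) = 1003606016/ 1431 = 701331.95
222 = 222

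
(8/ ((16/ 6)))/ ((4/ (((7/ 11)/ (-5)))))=-21/ 220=-0.10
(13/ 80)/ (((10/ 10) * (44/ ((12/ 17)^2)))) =117/ 63580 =0.00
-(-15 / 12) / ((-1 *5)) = -1 / 4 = -0.25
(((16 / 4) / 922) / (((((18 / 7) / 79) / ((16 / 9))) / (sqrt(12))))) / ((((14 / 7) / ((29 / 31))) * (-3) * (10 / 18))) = -256592 * sqrt(3) / 1929285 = -0.23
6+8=14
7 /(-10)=-7 /10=-0.70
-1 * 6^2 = -36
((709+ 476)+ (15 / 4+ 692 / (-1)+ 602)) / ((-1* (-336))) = 1465 / 448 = 3.27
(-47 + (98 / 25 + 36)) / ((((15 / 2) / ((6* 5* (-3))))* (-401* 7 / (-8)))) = 16992 / 70175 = 0.24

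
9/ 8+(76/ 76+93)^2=70697/ 8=8837.12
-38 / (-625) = 38 / 625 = 0.06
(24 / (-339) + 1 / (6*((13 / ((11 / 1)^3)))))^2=288.77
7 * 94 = 658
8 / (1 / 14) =112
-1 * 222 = -222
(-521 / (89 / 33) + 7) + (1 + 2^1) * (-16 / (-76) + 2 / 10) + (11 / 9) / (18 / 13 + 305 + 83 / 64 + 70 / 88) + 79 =-22759995407408 / 214829958195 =-105.94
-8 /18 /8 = -1 /18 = -0.06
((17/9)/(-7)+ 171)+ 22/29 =313310/1827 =171.49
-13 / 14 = -0.93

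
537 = 537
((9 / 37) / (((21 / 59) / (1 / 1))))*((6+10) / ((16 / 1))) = 177 / 259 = 0.68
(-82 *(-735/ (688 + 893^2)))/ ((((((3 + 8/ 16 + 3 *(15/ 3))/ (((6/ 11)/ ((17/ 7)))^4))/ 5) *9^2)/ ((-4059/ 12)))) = -711964688400/ 3282864134966119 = -0.00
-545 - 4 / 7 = -3819 / 7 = -545.57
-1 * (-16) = 16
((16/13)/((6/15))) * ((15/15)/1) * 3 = 9.23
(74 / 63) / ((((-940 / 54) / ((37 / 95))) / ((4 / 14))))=-0.01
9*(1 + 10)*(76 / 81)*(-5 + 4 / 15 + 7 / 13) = -683848 / 1755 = -389.66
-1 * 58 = -58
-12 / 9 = -4 / 3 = -1.33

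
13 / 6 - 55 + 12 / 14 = -2183 / 42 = -51.98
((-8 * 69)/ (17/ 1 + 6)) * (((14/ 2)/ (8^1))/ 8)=-21/ 8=-2.62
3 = 3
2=2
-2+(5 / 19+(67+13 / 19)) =1253 / 19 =65.95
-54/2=-27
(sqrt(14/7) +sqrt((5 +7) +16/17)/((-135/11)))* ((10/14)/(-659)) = -5* sqrt(2)/4613 +22* sqrt(935)/2117367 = -0.00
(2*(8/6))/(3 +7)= 4/15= 0.27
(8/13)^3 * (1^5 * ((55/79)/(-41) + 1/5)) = 116736/2736955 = 0.04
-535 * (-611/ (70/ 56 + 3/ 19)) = 232180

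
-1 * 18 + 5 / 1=-13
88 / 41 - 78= -3110 / 41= -75.85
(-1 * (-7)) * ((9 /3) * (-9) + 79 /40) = -7007 /40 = -175.18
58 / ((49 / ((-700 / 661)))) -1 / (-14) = -10939 / 9254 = -1.18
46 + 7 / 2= 99 / 2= 49.50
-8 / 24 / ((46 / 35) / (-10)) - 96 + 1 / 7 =-45074 / 483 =-93.32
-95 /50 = -19 /10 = -1.90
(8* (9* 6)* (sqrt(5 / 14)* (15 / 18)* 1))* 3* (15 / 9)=900* sqrt(70) / 7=1075.71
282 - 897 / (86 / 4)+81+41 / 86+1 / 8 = 110727 / 344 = 321.88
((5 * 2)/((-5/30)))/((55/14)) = -168/11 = -15.27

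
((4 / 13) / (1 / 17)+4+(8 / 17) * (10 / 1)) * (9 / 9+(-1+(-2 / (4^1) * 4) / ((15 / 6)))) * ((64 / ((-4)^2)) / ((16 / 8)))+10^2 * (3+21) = 525472 / 221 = 2377.70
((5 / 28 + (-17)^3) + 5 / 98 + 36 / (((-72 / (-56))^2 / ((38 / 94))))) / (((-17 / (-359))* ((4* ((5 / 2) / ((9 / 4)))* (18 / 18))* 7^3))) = -29192305067 / 429721376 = -67.93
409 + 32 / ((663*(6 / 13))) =62593 / 153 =409.10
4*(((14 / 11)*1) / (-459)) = -56 / 5049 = -0.01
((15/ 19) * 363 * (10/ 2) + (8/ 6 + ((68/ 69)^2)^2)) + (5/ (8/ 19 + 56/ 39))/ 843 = 238989840545990521/ 166523188410144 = 1435.17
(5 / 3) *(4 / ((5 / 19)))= 76 / 3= 25.33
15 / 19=0.79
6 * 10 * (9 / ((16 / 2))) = 135 / 2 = 67.50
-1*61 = -61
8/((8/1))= 1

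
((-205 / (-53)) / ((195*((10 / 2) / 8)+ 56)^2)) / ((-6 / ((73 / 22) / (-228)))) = 59860 / 201871246797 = 0.00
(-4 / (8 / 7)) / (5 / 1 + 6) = -7 / 22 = -0.32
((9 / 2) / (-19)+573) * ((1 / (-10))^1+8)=343887 / 76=4524.83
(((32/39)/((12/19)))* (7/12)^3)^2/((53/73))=3100404097/33849721152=0.09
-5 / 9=-0.56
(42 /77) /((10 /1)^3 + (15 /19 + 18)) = 114 /212927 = 0.00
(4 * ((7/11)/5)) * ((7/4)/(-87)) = -49/4785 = -0.01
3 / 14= 0.21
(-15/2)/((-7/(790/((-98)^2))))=5925/67228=0.09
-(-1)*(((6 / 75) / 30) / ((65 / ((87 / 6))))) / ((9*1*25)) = 29 / 10968750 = 0.00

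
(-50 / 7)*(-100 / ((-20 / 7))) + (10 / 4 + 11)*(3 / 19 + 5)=-3427 / 19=-180.37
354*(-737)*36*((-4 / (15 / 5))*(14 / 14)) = 12523104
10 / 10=1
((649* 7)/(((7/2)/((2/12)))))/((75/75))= 649/3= 216.33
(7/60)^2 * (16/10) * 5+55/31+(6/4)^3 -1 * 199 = -10810799/55800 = -193.74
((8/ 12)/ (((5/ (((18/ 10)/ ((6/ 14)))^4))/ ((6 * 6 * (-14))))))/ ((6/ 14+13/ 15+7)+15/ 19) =-6518225196/ 2831875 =-2301.73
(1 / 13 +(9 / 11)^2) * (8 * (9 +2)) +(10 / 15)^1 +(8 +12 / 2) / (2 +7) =67.90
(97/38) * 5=12.76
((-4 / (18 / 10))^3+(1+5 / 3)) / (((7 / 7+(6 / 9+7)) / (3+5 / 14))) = -71158 / 22113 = -3.22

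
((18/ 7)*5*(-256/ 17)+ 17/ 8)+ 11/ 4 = -179679/ 952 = -188.74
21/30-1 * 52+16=-353/10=-35.30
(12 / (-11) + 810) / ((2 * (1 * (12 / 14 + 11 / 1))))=31143 / 913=34.11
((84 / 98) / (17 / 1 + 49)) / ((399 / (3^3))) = 9 / 10241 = 0.00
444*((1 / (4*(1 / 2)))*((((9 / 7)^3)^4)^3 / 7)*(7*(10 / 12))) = 4167753915813747266190427356832938585 / 2651730845859653471779023381601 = 1571710.76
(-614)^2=376996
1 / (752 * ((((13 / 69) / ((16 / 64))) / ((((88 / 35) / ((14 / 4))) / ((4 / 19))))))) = 14421 / 2395120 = 0.01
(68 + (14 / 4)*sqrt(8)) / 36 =7*sqrt(2) / 36 + 17 / 9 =2.16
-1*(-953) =953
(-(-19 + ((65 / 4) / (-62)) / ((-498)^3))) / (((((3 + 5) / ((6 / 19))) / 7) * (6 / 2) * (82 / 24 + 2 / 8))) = 4073721639673 / 8535416769792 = 0.48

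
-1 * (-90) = 90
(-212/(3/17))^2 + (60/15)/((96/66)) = 1443204.53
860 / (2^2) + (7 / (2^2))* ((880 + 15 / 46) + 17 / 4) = 648787 / 368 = 1763.01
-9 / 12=-3 / 4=-0.75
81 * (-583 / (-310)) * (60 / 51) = 94446 / 527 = 179.21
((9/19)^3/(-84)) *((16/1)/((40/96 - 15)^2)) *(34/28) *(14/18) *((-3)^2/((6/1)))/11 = -198288/16174379375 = -0.00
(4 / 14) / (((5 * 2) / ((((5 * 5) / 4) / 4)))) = 0.04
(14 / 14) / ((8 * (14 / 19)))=19 / 112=0.17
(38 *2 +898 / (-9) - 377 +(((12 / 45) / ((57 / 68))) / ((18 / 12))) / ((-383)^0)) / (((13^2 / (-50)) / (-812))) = -8342902120 / 86697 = -96230.57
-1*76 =-76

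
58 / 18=29 / 9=3.22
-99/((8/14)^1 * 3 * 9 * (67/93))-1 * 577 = -157023/268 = -585.91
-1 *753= -753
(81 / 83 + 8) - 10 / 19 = 13325 / 1577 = 8.45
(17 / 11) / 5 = 17 / 55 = 0.31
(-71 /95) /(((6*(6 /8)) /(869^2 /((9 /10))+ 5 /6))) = -139354.09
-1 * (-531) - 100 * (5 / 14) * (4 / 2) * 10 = -1283 / 7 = -183.29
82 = 82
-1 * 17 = -17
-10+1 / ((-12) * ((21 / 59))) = -10.23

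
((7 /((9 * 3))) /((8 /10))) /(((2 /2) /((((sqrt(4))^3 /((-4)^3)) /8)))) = -35 /6912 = -0.01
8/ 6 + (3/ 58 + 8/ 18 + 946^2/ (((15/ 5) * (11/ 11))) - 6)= 155713207/ 522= 298301.16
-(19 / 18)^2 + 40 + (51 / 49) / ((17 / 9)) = 626099 / 15876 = 39.44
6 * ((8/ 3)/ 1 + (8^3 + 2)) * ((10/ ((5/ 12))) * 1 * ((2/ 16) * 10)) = 93000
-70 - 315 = -385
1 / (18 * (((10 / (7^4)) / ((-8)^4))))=2458624 / 45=54636.09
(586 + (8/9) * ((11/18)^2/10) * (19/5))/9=10682149/164025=65.13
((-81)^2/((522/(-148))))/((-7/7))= 53946/29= 1860.21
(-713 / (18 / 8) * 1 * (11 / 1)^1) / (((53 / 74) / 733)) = -1701680024 / 477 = -3567463.36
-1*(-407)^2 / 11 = -15059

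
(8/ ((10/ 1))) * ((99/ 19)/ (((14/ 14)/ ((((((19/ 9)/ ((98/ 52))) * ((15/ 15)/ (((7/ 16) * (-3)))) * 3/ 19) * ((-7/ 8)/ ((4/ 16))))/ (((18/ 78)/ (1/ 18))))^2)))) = 80427776/ 1496531295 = 0.05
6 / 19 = 0.32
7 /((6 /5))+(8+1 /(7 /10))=641 /42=15.26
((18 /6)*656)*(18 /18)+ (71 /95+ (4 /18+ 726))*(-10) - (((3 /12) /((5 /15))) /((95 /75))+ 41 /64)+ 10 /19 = -58029491 /10944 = -5302.40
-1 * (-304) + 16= 320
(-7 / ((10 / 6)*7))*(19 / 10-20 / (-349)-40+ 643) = -6333903 / 17450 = -362.97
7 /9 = 0.78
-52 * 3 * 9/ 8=-351/ 2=-175.50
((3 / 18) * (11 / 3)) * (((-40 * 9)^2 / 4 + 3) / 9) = 118811 / 54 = 2200.20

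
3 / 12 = 0.25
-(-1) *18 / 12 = 3 / 2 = 1.50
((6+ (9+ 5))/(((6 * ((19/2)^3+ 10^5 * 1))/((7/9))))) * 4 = 2240/21785193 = 0.00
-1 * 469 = -469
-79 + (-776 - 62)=-917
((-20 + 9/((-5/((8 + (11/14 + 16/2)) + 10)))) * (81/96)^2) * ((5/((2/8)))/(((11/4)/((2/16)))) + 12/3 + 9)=-106517835/157696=-675.46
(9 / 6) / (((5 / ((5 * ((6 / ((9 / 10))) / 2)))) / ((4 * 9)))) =180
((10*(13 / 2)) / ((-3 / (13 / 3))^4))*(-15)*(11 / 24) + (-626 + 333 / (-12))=-136419605 / 52488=-2599.06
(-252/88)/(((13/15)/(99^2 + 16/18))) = -9262785/286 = -32387.36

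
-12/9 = -4/3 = -1.33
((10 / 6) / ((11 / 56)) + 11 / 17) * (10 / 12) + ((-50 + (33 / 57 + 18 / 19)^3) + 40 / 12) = -35.50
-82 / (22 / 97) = -3977 / 11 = -361.55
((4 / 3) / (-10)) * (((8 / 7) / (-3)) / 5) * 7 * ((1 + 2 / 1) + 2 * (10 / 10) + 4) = 16 / 25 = 0.64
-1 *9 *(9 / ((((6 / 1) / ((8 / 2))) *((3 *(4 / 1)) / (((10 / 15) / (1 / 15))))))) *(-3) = 135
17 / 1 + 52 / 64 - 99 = -1299 / 16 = -81.19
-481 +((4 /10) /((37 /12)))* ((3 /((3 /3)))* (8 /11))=-978259 /2035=-480.72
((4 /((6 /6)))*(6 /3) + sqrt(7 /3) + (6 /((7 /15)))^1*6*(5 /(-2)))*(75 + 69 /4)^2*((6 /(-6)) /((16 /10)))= 440480835 /448 - 226935*sqrt(21) /128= 975091.57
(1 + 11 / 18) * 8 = 116 / 9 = 12.89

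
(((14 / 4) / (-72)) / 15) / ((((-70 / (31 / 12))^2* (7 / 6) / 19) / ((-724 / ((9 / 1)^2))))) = 3304879 / 5143824000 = 0.00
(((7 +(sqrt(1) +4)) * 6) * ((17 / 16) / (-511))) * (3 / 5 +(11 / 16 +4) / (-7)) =0.01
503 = 503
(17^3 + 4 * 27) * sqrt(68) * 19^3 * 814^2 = 45638338970488 * sqrt(17) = 188171692153064.78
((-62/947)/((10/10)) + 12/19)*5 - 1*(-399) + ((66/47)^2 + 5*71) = 30159770776/39746537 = 758.80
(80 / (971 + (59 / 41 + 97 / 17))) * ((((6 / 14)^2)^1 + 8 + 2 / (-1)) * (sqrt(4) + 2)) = 67581120 / 33406583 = 2.02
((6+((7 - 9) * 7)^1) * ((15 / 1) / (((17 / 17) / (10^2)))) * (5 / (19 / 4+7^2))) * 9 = -432000 / 43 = -10046.51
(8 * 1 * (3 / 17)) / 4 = 6 / 17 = 0.35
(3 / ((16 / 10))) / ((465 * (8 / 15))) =0.01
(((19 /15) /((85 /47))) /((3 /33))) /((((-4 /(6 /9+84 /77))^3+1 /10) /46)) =-22040729524 /726895605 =-30.32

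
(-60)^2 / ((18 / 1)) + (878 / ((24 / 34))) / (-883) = 1052137 / 5298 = 198.59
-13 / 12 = -1.08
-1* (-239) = 239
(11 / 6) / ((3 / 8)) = 44 / 9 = 4.89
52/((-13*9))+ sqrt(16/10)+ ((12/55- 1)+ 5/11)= -382/495+ 2*sqrt(10)/5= 0.49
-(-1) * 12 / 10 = 6 / 5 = 1.20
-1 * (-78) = 78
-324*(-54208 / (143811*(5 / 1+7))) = 162624 / 15979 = 10.18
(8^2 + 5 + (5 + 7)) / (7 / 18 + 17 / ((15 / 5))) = 1458 / 109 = 13.38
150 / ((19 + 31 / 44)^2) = 96800 / 250563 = 0.39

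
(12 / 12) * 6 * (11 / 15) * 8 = 176 / 5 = 35.20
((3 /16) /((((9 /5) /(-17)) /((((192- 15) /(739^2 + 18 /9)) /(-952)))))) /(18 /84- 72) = -59 /7025326272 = -0.00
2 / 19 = 0.11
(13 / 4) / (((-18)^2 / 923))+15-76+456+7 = 532991 / 1296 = 411.26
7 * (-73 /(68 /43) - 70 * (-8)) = 244587 /68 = 3596.87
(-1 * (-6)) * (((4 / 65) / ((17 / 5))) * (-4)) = -96 / 221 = -0.43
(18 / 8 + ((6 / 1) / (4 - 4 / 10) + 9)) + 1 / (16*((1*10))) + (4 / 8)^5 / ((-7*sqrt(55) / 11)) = 12.92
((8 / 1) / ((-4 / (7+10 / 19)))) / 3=-286 / 57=-5.02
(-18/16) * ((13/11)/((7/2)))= -117/308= -0.38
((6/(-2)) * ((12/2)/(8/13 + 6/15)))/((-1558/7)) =1365/17138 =0.08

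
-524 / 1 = -524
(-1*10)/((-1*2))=5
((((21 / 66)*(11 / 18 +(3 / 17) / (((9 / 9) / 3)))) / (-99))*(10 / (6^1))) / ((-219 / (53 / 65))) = 129479 / 5692303188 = 0.00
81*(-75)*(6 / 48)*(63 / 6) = -127575 / 16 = -7973.44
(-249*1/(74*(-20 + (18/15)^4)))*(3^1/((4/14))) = 3268125/1658192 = 1.97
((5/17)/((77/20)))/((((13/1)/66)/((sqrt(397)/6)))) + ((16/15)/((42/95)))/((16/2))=19/63 + 100*sqrt(397)/1547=1.59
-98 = -98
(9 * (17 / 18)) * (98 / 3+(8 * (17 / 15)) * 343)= 400673 / 15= 26711.53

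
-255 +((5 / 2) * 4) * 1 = -245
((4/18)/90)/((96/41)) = 41/38880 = 0.00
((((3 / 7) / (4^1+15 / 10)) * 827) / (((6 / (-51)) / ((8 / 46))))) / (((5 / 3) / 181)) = -91608444 / 8855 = -10345.39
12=12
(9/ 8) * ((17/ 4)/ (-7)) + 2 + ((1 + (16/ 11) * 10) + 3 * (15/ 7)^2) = 528443/ 17248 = 30.64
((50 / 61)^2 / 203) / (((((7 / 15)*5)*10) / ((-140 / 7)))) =-15000 / 5287541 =-0.00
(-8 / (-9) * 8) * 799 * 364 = 18613504 / 9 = 2068167.11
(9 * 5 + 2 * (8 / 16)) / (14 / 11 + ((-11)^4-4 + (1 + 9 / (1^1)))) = 506 / 161131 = 0.00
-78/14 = -39/7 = -5.57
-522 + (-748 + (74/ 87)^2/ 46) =-221087752/ 174087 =-1269.98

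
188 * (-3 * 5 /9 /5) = -188 /3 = -62.67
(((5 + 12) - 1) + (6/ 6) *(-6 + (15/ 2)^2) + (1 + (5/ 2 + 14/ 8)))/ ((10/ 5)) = 143/ 4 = 35.75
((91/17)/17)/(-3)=-91/867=-0.10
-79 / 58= -1.36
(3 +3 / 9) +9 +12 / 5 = 14.73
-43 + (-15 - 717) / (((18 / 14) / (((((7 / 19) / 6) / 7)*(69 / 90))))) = -120116 / 2565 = -46.83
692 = 692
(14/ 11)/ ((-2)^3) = -7/ 44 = -0.16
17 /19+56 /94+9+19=26335 /893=29.49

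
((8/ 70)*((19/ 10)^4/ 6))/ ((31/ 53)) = 6907013/ 16275000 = 0.42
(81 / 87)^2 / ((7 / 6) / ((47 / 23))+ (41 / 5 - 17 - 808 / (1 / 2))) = -1027890 / 1926027083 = -0.00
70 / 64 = 35 / 32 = 1.09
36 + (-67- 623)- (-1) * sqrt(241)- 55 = -709 + sqrt(241) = -693.48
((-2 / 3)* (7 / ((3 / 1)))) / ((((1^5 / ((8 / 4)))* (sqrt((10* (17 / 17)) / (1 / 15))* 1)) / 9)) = -14* sqrt(6) / 15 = -2.29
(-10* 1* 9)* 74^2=-492840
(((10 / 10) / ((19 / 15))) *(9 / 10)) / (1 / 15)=405 / 38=10.66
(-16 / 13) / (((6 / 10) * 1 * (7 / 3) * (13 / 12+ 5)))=-960 / 6643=-0.14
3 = 3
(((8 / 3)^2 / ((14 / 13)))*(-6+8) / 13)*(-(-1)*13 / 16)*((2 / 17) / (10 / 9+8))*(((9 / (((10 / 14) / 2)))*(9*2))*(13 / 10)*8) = 50.28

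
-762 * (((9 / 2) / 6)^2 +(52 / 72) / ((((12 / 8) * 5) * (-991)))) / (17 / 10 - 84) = 152889839 / 29361348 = 5.21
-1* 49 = -49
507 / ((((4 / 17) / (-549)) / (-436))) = 515769579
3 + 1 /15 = 3.07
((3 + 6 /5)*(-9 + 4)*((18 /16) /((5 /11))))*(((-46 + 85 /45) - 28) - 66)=287133 /40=7178.32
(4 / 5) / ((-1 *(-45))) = 0.02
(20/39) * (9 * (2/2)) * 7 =420/13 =32.31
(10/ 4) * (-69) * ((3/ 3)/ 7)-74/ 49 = -26.15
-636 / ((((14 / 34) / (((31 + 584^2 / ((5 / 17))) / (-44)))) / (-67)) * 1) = -150006139401 / 55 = -2727384352.75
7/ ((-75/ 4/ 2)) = -56/ 75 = -0.75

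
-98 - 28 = -126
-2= -2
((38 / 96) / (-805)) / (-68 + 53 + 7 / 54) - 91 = -470589949 / 5171320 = -91.00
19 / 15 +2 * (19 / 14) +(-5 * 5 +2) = -1997 / 105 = -19.02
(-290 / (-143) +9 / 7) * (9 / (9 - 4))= 29853 / 5005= 5.96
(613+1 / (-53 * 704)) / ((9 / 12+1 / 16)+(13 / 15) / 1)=343083825 / 939796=365.06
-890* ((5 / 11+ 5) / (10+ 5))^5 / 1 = -911360 / 161051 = -5.66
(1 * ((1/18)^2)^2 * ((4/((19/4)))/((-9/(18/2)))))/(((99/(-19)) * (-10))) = -1/6495390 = -0.00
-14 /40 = -7 /20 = -0.35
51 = 51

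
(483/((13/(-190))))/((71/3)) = -275310/923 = -298.28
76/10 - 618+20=-2952/5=-590.40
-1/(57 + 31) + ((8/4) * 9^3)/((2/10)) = 641519/88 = 7289.99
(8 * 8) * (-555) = -35520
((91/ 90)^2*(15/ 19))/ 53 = 8281/ 543780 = 0.02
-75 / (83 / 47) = -3525 / 83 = -42.47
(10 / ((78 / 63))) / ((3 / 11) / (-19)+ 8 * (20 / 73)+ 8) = 533995 / 672867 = 0.79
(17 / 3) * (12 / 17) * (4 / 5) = 16 / 5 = 3.20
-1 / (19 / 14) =-14 / 19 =-0.74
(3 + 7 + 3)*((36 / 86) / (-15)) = -78 / 215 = -0.36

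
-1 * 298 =-298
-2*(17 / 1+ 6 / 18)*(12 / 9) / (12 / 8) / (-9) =832 / 243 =3.42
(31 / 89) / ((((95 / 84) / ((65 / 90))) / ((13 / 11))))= 73346 / 279015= 0.26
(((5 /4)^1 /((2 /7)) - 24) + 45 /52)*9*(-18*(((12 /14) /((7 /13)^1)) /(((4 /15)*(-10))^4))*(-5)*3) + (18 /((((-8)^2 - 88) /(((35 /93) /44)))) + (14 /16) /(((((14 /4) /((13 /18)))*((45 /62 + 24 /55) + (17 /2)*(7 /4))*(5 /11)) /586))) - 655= -559303278827589341 /269479056236544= -2075.50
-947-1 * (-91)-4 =-860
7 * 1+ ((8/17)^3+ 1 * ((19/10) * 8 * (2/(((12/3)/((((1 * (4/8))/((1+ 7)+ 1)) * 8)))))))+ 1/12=9343339/884340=10.57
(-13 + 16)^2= 9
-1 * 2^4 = -16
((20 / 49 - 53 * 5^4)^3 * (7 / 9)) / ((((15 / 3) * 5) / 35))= -95022692695930725 / 2401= -39576298498929.91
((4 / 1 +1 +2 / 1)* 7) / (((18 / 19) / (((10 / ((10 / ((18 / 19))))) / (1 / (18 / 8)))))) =441 / 4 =110.25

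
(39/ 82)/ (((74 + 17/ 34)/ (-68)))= -2652/ 6109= -0.43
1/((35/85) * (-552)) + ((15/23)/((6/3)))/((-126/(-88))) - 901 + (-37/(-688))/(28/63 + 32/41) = -135291327673/150201408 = -900.73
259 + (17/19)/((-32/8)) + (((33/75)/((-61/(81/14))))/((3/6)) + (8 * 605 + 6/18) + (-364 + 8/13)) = 149839014151/31640700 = 4735.64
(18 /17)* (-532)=-9576 /17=-563.29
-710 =-710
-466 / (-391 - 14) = 466 / 405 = 1.15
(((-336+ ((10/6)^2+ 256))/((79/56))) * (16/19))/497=-88960/959139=-0.09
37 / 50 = 0.74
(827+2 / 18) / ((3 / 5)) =37220 / 27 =1378.52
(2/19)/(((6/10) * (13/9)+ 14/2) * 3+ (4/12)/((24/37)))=720/164939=0.00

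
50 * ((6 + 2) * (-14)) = -5600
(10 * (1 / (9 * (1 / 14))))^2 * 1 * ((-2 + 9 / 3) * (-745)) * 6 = -29204000 / 27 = -1081629.63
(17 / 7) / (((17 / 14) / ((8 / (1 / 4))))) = 64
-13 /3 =-4.33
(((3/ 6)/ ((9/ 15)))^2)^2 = 625/ 1296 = 0.48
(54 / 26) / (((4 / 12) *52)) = 81 / 676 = 0.12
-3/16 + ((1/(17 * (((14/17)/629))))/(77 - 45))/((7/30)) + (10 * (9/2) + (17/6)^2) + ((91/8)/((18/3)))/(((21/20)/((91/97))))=9209621/152096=60.55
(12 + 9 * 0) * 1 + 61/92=12.66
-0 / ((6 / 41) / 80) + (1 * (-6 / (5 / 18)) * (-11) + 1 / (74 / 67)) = 88247 / 370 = 238.51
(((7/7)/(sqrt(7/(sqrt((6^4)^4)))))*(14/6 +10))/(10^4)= 999*sqrt(7)/4375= 0.60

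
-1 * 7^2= -49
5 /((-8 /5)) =-3.12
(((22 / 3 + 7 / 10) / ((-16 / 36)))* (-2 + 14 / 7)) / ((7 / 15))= 0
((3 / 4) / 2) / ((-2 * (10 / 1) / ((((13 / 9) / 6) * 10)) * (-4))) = 13 / 1152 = 0.01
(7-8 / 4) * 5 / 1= 25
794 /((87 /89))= 70666 /87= 812.25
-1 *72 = -72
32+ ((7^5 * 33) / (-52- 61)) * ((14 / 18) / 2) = -1272443 / 678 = -1876.76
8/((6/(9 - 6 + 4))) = 9.33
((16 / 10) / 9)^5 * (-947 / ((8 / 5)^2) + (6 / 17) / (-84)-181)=-2148276736 / 21958846875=-0.10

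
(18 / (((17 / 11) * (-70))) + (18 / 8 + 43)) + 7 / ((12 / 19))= 56.17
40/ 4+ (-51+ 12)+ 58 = 29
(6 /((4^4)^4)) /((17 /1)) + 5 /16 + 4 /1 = 4.31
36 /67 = 0.54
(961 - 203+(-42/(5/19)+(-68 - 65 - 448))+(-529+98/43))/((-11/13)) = 1423552/2365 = 601.92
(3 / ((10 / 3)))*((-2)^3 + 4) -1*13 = -83 / 5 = -16.60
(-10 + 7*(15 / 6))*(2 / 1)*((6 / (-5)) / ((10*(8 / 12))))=-27 / 10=-2.70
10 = 10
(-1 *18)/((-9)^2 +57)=-3/23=-0.13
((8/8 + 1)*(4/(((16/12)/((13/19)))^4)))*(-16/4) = -2313441/1042568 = -2.22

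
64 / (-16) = -4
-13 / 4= -3.25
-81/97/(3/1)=-27/97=-0.28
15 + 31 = 46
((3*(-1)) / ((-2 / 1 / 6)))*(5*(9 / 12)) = 33.75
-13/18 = -0.72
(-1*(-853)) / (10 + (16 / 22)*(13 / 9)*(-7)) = 84447 / 262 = 322.32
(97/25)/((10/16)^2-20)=-6208/31375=-0.20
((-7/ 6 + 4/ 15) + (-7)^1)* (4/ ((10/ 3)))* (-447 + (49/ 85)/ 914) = 8230389297/ 1942250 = 4237.55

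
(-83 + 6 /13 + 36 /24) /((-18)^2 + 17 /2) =-0.24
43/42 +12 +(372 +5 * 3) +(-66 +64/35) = 70529/210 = 335.85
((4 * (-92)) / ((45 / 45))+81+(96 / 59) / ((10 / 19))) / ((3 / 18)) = -502518 / 295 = -1703.45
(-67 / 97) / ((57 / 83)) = -5561 / 5529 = -1.01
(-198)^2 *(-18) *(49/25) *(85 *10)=-1175649552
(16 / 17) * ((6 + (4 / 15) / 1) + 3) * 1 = 2224 / 255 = 8.72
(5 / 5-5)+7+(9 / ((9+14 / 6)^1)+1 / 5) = 679 / 170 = 3.99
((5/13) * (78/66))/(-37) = -5/407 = -0.01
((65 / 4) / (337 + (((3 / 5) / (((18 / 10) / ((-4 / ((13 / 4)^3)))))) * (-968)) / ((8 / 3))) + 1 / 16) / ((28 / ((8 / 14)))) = 268517 / 120950032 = 0.00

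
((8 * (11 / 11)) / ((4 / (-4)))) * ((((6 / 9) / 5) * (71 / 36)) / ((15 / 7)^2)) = -13916 / 30375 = -0.46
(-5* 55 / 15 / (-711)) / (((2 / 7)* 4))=385 / 17064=0.02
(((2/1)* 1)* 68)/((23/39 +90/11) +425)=7293/23261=0.31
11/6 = 1.83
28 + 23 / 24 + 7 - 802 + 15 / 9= -6115 / 8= -764.38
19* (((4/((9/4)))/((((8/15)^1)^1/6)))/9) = 380/9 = 42.22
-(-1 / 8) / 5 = 1 / 40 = 0.02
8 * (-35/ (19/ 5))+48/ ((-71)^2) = -7056488/ 95779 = -73.67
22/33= 2/3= 0.67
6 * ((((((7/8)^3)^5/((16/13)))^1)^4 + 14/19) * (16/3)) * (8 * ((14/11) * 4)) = 9844425299530805160625134428865669219530940629747296972487541/10249330177311064684700624917581267820042127249163931353088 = 960.49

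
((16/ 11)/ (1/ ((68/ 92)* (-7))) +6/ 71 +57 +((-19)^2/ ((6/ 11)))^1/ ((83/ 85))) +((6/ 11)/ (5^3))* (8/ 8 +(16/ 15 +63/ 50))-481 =6886818806891/ 27954918750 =246.35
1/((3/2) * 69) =2/207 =0.01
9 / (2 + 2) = 9 / 4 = 2.25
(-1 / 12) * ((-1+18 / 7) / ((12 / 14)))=-0.15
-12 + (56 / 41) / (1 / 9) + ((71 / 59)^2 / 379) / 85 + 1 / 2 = 7289540337 / 9195514030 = 0.79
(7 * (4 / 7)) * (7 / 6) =14 / 3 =4.67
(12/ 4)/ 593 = 3/ 593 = 0.01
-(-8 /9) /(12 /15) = 1.11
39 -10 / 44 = 853 / 22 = 38.77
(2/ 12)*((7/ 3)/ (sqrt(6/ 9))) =7*sqrt(6)/ 36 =0.48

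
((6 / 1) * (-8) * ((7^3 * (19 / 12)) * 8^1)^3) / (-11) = 35428529972864 / 99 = 357863939119.84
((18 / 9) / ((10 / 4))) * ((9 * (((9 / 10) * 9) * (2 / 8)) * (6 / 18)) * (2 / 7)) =243 / 175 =1.39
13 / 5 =2.60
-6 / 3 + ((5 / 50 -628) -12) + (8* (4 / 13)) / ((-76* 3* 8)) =-4756489 / 7410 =-641.90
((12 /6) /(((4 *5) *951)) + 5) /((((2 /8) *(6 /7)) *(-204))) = -332857 /2910060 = -0.11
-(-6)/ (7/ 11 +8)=66/ 95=0.69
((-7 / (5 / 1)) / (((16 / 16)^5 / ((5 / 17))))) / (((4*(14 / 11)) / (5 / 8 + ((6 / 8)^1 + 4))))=-473 / 1088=-0.43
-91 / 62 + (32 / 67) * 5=3823 / 4154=0.92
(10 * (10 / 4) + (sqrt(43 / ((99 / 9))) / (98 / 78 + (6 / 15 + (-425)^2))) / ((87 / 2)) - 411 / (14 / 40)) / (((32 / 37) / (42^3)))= -393810795 / 4 + 22272705 * sqrt(473) / 22471762324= -98452698.73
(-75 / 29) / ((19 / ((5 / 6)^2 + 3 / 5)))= -1165 / 6612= -0.18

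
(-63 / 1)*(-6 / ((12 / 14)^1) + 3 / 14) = 855 / 2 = 427.50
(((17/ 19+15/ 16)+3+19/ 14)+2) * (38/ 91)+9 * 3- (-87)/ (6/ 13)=1115615/ 5096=218.92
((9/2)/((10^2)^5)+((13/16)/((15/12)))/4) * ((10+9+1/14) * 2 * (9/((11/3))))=23429250064881/1540000000000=15.21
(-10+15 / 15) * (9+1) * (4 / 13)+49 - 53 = -412 / 13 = -31.69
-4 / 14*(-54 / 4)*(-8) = -216 / 7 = -30.86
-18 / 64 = -9 / 32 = -0.28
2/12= 1/6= 0.17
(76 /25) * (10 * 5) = 152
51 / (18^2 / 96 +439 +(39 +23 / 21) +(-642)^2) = 8568 / 69324607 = 0.00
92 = 92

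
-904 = -904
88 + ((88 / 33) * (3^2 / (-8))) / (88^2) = 681469 / 7744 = 88.00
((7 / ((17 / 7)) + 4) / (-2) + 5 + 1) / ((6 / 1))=29 / 68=0.43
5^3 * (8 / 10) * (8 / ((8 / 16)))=1600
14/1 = 14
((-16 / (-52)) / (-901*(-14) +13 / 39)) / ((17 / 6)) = 72 / 8363303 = 0.00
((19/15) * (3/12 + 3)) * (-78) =-3211/10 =-321.10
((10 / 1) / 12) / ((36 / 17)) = 85 / 216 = 0.39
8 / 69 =0.12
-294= -294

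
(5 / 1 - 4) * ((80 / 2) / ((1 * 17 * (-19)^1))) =-40 / 323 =-0.12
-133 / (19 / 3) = -21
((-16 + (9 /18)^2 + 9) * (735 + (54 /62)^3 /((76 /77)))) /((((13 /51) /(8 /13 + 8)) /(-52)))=64220448651156 /7358377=8727529.00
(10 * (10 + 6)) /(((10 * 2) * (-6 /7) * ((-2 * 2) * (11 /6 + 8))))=14 /59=0.24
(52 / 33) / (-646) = -26 / 10659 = -0.00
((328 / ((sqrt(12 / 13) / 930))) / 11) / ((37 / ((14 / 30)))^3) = 3487624 * sqrt(39) / 376098525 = 0.06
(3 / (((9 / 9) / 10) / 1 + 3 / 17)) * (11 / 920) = 561 / 4324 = 0.13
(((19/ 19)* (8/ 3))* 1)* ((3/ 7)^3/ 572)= 18/ 49049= 0.00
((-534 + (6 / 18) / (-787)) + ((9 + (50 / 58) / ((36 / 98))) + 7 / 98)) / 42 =-375697184 / 30194829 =-12.44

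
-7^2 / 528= -49 / 528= -0.09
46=46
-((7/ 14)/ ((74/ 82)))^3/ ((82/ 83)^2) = -282449/ 1620896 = -0.17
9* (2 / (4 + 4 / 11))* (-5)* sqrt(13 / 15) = -11* sqrt(195) / 8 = -19.20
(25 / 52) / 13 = 25 / 676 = 0.04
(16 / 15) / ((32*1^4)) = 1 / 30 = 0.03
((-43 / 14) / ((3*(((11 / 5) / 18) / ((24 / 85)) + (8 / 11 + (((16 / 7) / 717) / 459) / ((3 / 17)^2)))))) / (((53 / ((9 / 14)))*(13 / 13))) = -0.01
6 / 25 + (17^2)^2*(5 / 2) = 10440137 / 50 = 208802.74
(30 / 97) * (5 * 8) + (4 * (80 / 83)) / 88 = 1099480 / 88561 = 12.41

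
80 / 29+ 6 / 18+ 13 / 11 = 4090 / 957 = 4.27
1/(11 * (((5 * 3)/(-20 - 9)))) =-29/165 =-0.18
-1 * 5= -5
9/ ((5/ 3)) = 27/ 5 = 5.40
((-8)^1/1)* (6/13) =-48/13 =-3.69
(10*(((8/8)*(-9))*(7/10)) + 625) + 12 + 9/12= 2299/4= 574.75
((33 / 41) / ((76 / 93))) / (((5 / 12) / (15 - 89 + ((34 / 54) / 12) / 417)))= -681861895 / 3898116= -174.92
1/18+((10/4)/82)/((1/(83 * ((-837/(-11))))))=3127097/16236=192.60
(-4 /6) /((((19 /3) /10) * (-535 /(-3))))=-12 /2033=-0.01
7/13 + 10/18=128/117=1.09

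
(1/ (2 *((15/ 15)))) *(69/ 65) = 69/ 130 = 0.53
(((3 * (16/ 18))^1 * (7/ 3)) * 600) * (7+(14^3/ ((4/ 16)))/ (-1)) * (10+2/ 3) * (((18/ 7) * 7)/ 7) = -1123225600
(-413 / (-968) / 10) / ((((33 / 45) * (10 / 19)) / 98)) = 1153509 / 106480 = 10.83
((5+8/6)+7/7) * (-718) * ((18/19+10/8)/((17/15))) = -3297415/323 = -10208.72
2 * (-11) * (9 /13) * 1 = -198 /13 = -15.23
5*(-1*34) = -170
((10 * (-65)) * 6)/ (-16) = 975/ 4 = 243.75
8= 8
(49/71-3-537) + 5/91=-3484126/6461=-539.25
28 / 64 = 7 / 16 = 0.44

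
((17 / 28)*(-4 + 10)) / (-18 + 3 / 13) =-221 / 1078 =-0.21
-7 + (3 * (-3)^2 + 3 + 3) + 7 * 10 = 96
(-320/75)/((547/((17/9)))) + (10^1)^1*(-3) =-30.01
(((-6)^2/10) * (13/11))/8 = 117/220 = 0.53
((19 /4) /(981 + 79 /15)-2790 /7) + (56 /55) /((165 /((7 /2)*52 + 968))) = -58863891703 /150366216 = -391.47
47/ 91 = 0.52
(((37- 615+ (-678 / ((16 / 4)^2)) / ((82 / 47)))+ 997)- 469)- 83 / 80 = -75.33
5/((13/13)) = 5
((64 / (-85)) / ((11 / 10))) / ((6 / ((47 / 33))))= -0.16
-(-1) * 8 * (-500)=-4000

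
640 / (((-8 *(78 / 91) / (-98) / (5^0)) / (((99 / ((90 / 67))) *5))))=10111640 / 3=3370546.67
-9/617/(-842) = 9/519514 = 0.00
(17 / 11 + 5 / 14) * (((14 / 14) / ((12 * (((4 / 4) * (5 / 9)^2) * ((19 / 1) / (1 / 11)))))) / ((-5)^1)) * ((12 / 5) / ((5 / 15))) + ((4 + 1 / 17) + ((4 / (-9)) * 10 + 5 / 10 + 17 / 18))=360882117 / 341976250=1.06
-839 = -839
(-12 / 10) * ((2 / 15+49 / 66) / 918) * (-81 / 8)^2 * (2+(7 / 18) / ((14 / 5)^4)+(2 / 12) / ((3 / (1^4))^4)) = -91063883 / 386355200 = -0.24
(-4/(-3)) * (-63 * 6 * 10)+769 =-4271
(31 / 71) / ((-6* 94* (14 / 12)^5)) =-20088 / 56084959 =-0.00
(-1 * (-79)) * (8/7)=632/7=90.29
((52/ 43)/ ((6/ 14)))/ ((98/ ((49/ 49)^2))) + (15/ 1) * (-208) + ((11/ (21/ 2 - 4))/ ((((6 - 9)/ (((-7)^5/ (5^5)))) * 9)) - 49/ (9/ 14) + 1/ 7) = -1055094763421/ 330159375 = -3195.71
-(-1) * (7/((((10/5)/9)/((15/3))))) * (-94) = -14805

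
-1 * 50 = -50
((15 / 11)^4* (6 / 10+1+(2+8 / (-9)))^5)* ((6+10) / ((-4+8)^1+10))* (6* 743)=321297946441216 / 124521705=2580256.56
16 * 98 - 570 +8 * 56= 1446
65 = 65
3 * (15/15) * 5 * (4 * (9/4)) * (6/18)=45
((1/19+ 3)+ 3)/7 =115/133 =0.86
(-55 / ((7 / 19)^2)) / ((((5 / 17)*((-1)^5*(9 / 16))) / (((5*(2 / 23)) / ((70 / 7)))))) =1080112 / 10143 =106.49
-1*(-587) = 587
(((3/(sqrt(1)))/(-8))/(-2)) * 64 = 12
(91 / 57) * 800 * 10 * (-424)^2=130876928000 / 57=2296086456.14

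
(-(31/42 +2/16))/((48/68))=-2465/2016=-1.22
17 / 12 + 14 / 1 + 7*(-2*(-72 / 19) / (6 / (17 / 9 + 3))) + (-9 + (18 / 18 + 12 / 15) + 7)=22209 / 380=58.44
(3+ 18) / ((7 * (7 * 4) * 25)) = 0.00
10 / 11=0.91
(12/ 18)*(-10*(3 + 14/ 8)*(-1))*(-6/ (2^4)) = -95/ 8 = -11.88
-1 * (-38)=38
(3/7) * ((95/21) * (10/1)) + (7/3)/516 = 1470943/75852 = 19.39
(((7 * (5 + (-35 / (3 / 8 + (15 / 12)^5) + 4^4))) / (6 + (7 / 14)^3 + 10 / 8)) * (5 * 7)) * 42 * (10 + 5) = 1086635113200 / 207031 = 5248658.96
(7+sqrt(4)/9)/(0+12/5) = 325/108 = 3.01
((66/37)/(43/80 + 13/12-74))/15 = -0.00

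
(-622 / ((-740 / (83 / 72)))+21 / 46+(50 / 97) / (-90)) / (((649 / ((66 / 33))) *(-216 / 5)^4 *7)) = 3515885125 / 19591616791635001344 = 0.00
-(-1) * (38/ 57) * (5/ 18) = 5/ 27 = 0.19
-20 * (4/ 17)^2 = -320/ 289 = -1.11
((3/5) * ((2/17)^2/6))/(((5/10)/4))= 0.01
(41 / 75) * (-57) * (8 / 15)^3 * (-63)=2791936 / 9375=297.81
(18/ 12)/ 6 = 0.25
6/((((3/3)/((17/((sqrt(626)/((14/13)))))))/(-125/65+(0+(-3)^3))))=-268464 * sqrt(626)/52897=-126.98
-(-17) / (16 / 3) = 51 / 16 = 3.19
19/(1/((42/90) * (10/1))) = 88.67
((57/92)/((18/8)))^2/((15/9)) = 361/7935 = 0.05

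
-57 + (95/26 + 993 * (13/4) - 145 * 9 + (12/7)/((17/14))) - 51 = 1608275/884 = 1819.32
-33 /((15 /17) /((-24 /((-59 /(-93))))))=417384 /295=1414.86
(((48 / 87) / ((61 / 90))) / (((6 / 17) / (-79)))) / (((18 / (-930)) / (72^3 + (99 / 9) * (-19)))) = 6212293074800 / 1769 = 3511754140.64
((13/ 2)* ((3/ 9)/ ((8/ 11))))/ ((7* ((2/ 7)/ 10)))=715/ 48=14.90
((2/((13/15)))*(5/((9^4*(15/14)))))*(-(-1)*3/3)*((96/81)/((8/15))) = 2800/767637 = 0.00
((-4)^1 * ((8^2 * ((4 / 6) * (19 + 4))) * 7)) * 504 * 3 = -41545728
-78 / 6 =-13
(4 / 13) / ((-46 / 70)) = -140 / 299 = -0.47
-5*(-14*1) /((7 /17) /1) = 170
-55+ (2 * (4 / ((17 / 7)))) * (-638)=-36663 / 17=-2156.65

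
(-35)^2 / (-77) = -15.91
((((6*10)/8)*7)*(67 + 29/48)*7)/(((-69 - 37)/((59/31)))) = -46906475/105152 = -446.08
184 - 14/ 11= 182.73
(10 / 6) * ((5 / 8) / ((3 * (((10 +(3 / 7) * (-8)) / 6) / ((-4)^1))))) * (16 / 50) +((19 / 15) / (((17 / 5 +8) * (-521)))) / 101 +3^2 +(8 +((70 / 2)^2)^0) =17.59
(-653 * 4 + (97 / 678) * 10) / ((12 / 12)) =-884983 / 339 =-2610.57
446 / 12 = 223 / 6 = 37.17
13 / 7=1.86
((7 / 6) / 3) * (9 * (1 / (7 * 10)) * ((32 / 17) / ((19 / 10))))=16 / 323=0.05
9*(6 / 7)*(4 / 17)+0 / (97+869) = 216 / 119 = 1.82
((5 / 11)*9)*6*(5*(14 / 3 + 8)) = 17100 / 11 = 1554.55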